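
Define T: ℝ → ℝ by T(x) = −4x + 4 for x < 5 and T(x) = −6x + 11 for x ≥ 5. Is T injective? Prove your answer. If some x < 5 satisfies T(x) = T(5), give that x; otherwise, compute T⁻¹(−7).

11/4

Both pieces are strictly decreasing (slopes −4 and −6), so each is injective on its own interval.
The left piece maps (−∞, 5) onto (−16, ∞); the right piece maps [5, ∞) onto (−∞, −19].
These images are disjoint, so no value is attained by both pieces. Therefore T is injective.
Because the two images are disjoint, no x < 5 has T(x) = T(5), so we compute T⁻¹(−7): −7 lies in (−16, ∞), so solve −4x + 4 = −7: x = (−7 − 4)/(−4) = 11/4.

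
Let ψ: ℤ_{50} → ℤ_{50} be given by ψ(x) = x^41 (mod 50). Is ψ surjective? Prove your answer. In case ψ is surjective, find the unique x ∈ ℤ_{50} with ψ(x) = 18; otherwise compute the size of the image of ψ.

42

ψ(0) = 0^41 = 0.
ψ(10): Repeated squaring mod 50: 10^1 ≡ 10, 10^2 ≡ 10² = 100 ≡ 0, 10^4 ≡ 0² = 0, 10^8 ≡ 0² = 0, 10^16 ≡ 0² = 0, 10^32 ≡ 0² = 0. Since 41 = 32 + 8 + 1, 10^41 ≡ 0·0·10: 0·0 = 0, then 0·10 = 0. So 10^41 ≡ 0 (mod 50).
So ψ(0) = ψ(10) = 0 while 0 ≠ 10, hence ψ is not injective.
A non-injective map from the 50-element set ℤ_{50} to itself takes at most 49 distinct values, so it cannot be surjective. Therefore ψ is not surjective.
Since ψ is not surjective, we determine |image(ψ)|. Computing x^41 mod 50 for each x (by repeated squaring, reducing mod 50 at every step), the values ψ(0), ψ(1), …, ψ(49) are: 0, 1, 2, 3, 4, 25, 6, 7, 8, 9, 0, 11, 12, 13, 14, 25, 16, 17, 18, 19, 0, 21, 22, 23, 24, 25, 26, 27, 28, 29, 0, 31, 32, 33, 34, 25, 36, 37, 38, 39, 0, 41, 42, 43, 44, 25, 46, 47, 48, 49.
The distinct values are {0, 1, 2, 3, 4, 6, 7, 8, 9, 11, 12, 13, 14, 16, 17, 18, 19, 21, 22, 23, 24, 25, 26, 27, 28, 29, 31, 32, 33, 34, 36, 37, 38, 39, 41, 42, 43, 44, 46, 47, 48, 49}; there are 42 of them.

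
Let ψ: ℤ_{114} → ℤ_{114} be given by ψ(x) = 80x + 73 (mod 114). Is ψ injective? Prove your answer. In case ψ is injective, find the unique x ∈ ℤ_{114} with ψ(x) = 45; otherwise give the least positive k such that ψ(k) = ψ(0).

57

We have gcd(80, 114) = 2 > 1. Taking x_1 = 0 and x_2 = 57: ψ(0) = 73 and ψ(57) = 80·57 + 73 = 4633 ≡ 73 (mod 114).
So ψ(0) = ψ(57) while 0 ≠ 57, therefore ψ is not injective.
Since ψ is not injective, we find the least positive k with ψ(k) = ψ(0): this means 80k ≡ 0 (mod 114), i.e. 114 ∣ 80k. Since gcd(80, 114) = 2, dividing through by 2 this holds exactly when 57 ∣ 40k, and as gcd(40, 57) = 1, exactly when 57 ∣ k.
The smallest positive such k is 57.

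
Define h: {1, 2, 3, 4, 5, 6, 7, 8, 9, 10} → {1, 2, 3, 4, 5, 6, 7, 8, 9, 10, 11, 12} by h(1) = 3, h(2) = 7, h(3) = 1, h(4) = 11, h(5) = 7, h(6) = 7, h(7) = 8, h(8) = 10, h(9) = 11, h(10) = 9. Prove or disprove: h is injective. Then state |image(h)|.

7

h(2) = 7 = h(5) with 2 ≠ 5, so h is not injective.
The image of h is {1, 3, 7, 8, 9, 10, 11}, which has 7 elements.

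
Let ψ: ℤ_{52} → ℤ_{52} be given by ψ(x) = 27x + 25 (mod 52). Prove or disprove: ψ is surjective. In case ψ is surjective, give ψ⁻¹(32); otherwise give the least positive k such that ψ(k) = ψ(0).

Recall: ψ is surjective if every y in the codomain equals ψ(x) for some x in the domain.
Since gcd(27, 52) = 1, 27 is invertible modulo 52. Euclid's algorithm: 52 = 1·27 + 25, 27 = 1·25 + 2, 25 = 12·2 + 1; back-substituting gives 1 = 27·27 − 14·52, so 27⁻¹ ≡ 27 (mod 52).
Then y ↦ 27(y − 25) is a two-sided inverse to ψ, so every y ∈ ℤ_{52} has a preimage.
Therefore ψ is surjective.
Since ψ is surjective, we find ψ⁻¹(32): we need 27x ≡ 32 − 25 ≡ 7 (mod 52). Using 27⁻¹ = 27: x ≡ 27·7 = 189 = 3·52 + 33, so x = 33.
Check: ψ(33) = 27·33 + 25 = 916 = 17·52 + 32 ≡ 32 (mod 52).

33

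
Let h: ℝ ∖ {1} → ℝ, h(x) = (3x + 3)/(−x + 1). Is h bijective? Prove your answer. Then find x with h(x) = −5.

4

If h(x) = −3, cross-multiplying gives −1(3x + 3) = 3(−x + 1), which simplifies to −3 = 3 — false.  So −3 has no preimage and h is not surjective.
So h is not bijective.
Solving h(x) = −5: cross-multiplying gives 3x + 3 = −5(−x + 1), which rearranges to −2x = −8, so x = 4.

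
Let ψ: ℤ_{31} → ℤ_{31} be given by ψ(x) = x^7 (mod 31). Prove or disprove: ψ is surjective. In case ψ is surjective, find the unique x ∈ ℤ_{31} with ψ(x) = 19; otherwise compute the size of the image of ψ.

14

Since 31 is prime, the nonzero elements of ℤ_{31} form a cyclic group of order 30.
As gcd(7, 30) = 1, raising to the 7th power is a bijection on this group: if a^7 ≡ b^7 then (ab^{−1})^7 = 1, and the only element of order dividing gcd(7, 30) = 1 is 1, so a = b.
With ψ(0) = 0 this makes ψ injective on all of ℤ_{31}, hence bijective (finite equal-size domain and codomain). In particular ψ is surjective.
Since ψ is surjective, we find the preimage of 19. The inverse of x ↦ x^7 on (ℤ_{31})^× is x ↦ x^13, because 7·13 = 91 = 3·30 + 1 ≡ 1 (mod 30) and x^{30} = 1 for x ≠ 0 (Fermat). So ψ⁻¹(19) = 19^13 mod 31.
Repeated squaring mod 31: 19^1 ≡ 19, 19^2 ≡ 19² = 361 ≡ 20, 19^4 ≡ 20² = 400 ≡ 28, 19^8 ≡ 28² = 784 ≡ 9. Since 13 = 8 + 4 + 1, 19^13 ≡ 9·28·19: 9·28 = 252 ≡ 4, then 4·19 = 76 ≡ 14. So 19^13 ≡ 14 (mod 31).
Hence ψ⁻¹(19) = 14.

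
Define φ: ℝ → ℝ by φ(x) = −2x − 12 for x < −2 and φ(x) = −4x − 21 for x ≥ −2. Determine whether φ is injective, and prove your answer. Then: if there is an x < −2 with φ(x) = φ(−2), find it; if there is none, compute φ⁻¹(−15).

Both pieces are strictly decreasing (slopes −2 and −4), so each is injective on its own interval.
The left piece maps (−∞, −2) onto (−8, ∞); the right piece maps [−2, ∞) onto (−∞, −13].
These images are disjoint, so no value is attained by both pieces. Therefore φ is injective.
Because the two images are disjoint, no x < −2 has φ(x) = φ(−2), so we compute φ⁻¹(−15): −15 lies in (−∞, −13], so solve −4x − 21 = −15: x = (−15 + 21)/(−4) = −3/2.

-3/2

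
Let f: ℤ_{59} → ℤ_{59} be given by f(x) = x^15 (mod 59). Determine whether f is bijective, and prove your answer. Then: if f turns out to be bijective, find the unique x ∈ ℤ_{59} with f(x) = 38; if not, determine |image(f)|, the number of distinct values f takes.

31

Since 59 is prime, the nonzero elements of ℤ_{59} form a cyclic group of order 58.
As gcd(15, 58) = 1, raising to the 15th power is a bijection on this group: if s^15 ≡ t^15 then (st^{−1})^15 = 1, and the only element of order dividing gcd(15, 58) = 1 is 1, so s = t.
With f(0) = 0 this makes f injective on all of ℤ_{59}, hence bijective (finite equal-size domain and codomain). In particular f is bijective.
Since f is bijective, we find the preimage of 38. The inverse of x ↦ x^15 on (ℤ_{59})^× is x ↦ x^31, because 15·31 = 465 = 8·58 + 1 ≡ 1 (mod 58) and x^{58} = 1 for x ≠ 0 (Fermat). So f⁻¹(38) = 38^31 mod 59.
Repeated squaring mod 59: 38^1 ≡ 38, 38^2 ≡ 38² = 1444 ≡ 28, 38^4 ≡ 28² = 784 ≡ 17, 38^8 ≡ 17² = 289 ≡ 53, 38^16 ≡ 53² = 2809 ≡ 36. Since 31 = 16 + 8 + 4 + 2 + 1, 38^31 ≡ 36·53·17·28·38: 36·53 = 1908 ≡ 20, then 20·17 = 340 ≡ 45, then 45·28 = 1260 ≡ 21, then 21·38 = 798 ≡ 31. So 38^31 ≡ 31 (mod 59).
Hence f⁻¹(38) = 31.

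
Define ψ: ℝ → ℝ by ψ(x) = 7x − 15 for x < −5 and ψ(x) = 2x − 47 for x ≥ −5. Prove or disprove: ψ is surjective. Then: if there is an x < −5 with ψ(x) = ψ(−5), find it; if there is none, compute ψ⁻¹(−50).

-6

Both pieces are strictly increasing (slopes 7 and 2), so each is injective on its own interval.
The left piece maps (−∞, −5) onto (−∞, −50); the right piece maps [−5, ∞) onto [−57, ∞).
The union (−∞, −50) ∪ [−57, ∞) covers ℝ, so ψ is surjective.
For the follow-up: the images overlap, so an x < −5 with ψ(x) = ψ(−5) exists. ψ(−5) = −57; solving 7x − 15 = −57 for x < −5 gives x = (−57 + 15)/7 = −6.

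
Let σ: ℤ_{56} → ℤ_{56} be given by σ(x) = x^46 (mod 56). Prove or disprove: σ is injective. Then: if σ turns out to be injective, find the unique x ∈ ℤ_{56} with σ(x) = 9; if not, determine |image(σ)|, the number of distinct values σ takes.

σ(6): Repeated squaring mod 56: 6^1 ≡ 6, 6^2 ≡ 6² = 36, 6^4 ≡ 36² = 1296 ≡ 8, 6^8 ≡ 8² = 64 ≡ 8, 6^16 ≡ 8² = 64 ≡ 8, 6^32 ≡ 8² = 64 ≡ 8. Since 46 = 32 + 8 + 4 + 2, 6^46 ≡ 8·8·8·36: 8·8 = 64 ≡ 8, then 8·8 = 64 ≡ 8, then 8·36 = 288 ≡ 8. So 6^46 ≡ 8 (mod 56).
σ(8): Repeated squaring mod 56: 8^1 ≡ 8, 8^2 ≡ 8² = 64 ≡ 8, 8^4 ≡ 8² = 64 ≡ 8, 8^8 ≡ 8² = 64 ≡ 8, 8^16 ≡ 8² = 64 ≡ 8, 8^32 ≡ 8² = 64 ≡ 8. Since 46 = 32 + 8 + 4 + 2, 8^46 ≡ 8·8·8·8: 8·8 = 64 ≡ 8, then 8·8 = 64 ≡ 8, then 8·8 = 64 ≡ 8. So 8^46 ≡ 8 (mod 56).
So σ(6) = σ(8) = 8 while 6 ≠ 8, thus σ is not injective.
Since σ is not injective, we determine |image(σ)|. Computing x^46 mod 56 for each x (by repeated squaring, reducing mod 56 at every step), the values σ(0), σ(1), …, σ(55) are: 0, 1, 16, 25, 32, 9, 8, 49, 8, 9, 32, 25, 16, 1, 0, 1, 16, 25, 32, 9, 8, 49, 8, 9, 32, 25, 16, 1, 0, 1, 16, 25, 32, 9, 8, 49, 8, 9, 32, 25, 16, 1, 0, 1, 16, 25, 32, 9, 8, 49, 8, 9, 32, 25, 16, 1.
The distinct values are {0, 1, 8, 9, 16, 25, 32, 49}; there are 8 of them.

8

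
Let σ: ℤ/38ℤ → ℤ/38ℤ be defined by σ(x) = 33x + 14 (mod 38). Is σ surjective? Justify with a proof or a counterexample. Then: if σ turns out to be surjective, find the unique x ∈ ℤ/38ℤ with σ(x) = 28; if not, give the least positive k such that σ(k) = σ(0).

Since gcd(33, 38) = 1, 33 is invertible modulo 38. Euclid's algorithm: 38 = 1·33 + 5, 33 = 6·5 + 3, 5 = 1·3 + 2, 3 = 1·2 + 1; back-substituting gives 1 = 15·33 − 13·38, so 33⁻¹ ≡ 15 (mod 38).
Then y ↦ 15(y − 14) is a two-sided inverse to σ, so every y ∈ ℤ/38ℤ has a preimage.
Therefore σ is surjective.
Since σ is surjective, we compute σ⁻¹(28): solve 33x + 14 ≡ 28 (mod 38), i.e. 33x ≡ 14 (mod 38).
Multiplying by 33⁻¹ = 15 gives x ≡ 15·14 = 210 = 5·38 + 20 ≡ 20 (mod 38).
Check: σ(20) = 33·20 + 14 = 674 = 17·38 + 28 ≡ 28 (mod 38).

20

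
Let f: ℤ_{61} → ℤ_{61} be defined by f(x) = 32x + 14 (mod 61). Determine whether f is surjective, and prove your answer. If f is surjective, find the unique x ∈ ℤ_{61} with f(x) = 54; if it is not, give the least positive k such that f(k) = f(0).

47

Recall: f is surjective if every y in the codomain equals f(x) for some x in the domain.
Since gcd(32, 61) = 1, 32 is invertible modulo 61. Euclid's algorithm: 61 = 1·32 + 29, 32 = 1·29 + 3, 29 = 9·3 + 2, 3 = 1·2 + 1; back-substituting gives 1 = 21·32 − 11·61, so 32⁻¹ ≡ 21 (mod 61).
For any y ∈ ℤ_{61}, x = 21(y − 14) mod 61 satisfies f(x) = 32·21(y − 14) + 14 ≡ y (since 32·21 ≡ 1 mod 61). So every y has a preimage.
Hence f is surjective.
Since f is surjective, we find f⁻¹(54): we need 32x ≡ 54 − 14 ≡ 40 (mod 61). Using 32⁻¹ = 21: x ≡ 21·40 = 840 = 13·61 + 47, so x = 47.
Check: f(47) = 32·47 + 14 = 1518 = 24·61 + 54 ≡ 54 (mod 61).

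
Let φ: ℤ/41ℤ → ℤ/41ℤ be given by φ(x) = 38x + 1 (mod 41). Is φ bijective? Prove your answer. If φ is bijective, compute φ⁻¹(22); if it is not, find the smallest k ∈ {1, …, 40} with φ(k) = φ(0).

34

Recall: injectivity means: for all u, v in the domain, φ(u) = φ(v) implies u = v.
Suppose φ(u) = φ(v) in ℤ/41ℤ. Then 38u + 1 ≡ 38v + 1 (mod 41), thus 38(u − v) ≡ 0 (mod 41).
Since gcd(38, 41) = 1, 38 is invertible modulo 41, hence u − v ≡ 0 (mod 41), i.e. u = v.
We now compute 38⁻¹ mod 41 explicitly. Euclid's algorithm: 41 = 1·38 + 3, 38 = 12·3 + 2, 3 = 1·2 + 1; back-substituting gives 1 = 27·38 − 25·41, so 38⁻¹ ≡ 27 (mod 41).
Then y ↦ 27(y − 1) is a two-sided inverse to φ, so every y ∈ ℤ/41ℤ has a preimage.
Therefore φ is bijective.
Since φ is bijective, we find φ⁻¹(22): we need 38x ≡ 22 − 1 ≡ 21 (mod 41). Using 38⁻¹ = 27: x ≡ 27·21 = 567 = 13·41 + 34, so x = 34.
Check: φ(34) = 38·34 + 1 = 1293 = 31·41 + 22 ≡ 22 (mod 41).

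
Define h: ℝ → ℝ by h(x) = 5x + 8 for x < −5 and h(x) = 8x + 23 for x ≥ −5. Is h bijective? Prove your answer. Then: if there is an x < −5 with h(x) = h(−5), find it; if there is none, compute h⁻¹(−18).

-26/5

Both pieces are strictly increasing (slopes 5 and 8), so each is injective on its own interval.
The left piece maps (−∞, −5) onto (−∞, −17); the right piece maps [−5, ∞) onto [−17, ∞).
Since −17 = −17, the images partition ℝ: h is injective and surjective, hence bijective.
Because the two images are disjoint, no x < −5 has h(x) = h(−5), so we compute h⁻¹(−18): −18 lies in (−∞, −17), so solve 5x + 8 = −18: x = (−18 − 8)/5 = −26/5.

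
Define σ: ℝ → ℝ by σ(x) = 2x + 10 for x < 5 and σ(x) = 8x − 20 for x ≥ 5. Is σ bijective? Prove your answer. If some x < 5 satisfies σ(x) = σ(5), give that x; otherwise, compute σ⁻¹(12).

1

Both pieces are strictly increasing (slopes 2 and 8), so each is injective on its own interval.
The left piece maps (−∞, 5) onto (−∞, 20); the right piece maps [5, ∞) onto [20, ∞).
Since 20 = 20, the images partition ℝ: σ is injective and surjective, hence bijective.
Because the two images are disjoint, no x < 5 has σ(x) = σ(5), so we compute σ⁻¹(12): 12 lies in (−∞, 20), so solve 2x + 10 = 12: x = (12 − 10)/2 = 1.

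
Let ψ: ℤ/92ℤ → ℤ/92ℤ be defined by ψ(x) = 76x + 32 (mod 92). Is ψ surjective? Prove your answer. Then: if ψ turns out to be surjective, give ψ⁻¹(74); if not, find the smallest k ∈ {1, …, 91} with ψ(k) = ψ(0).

Since gcd(76, 92) = 4, we have 76x ≡ 0 (mod 4) for all x, so ψ(x) ≡ 0 (mod 4).
But 1 ≢ 0 (mod 4), so 1 ∈ ℤ/92ℤ has no preimage. Hence ψ is not surjective.
Since ψ is not surjective, we find the least positive k with ψ(k) = ψ(0): this means 76k ≡ 0 (mod 92), i.e. 92 ∣ 76k. Since gcd(76, 92) = 4, dividing through by 4 this holds exactly when 23 ∣ 19k, and as gcd(19, 23) = 1, exactly when 23 ∣ k.
The smallest positive such k is 23.

23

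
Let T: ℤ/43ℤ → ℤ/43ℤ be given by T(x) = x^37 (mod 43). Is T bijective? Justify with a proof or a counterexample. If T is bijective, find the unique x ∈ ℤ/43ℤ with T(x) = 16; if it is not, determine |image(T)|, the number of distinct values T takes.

Since 43 is prime, the nonzero elements of ℤ/43ℤ form a cyclic group of order 42.
As gcd(37, 42) = 1, raising to the 37th power is a bijection on this group: if u^37 ≡ v^37 then (uv^{−1})^37 = 1, and the only element of order dividing gcd(37, 42) = 1 is 1, so u = v.
With T(0) = 0 this makes T injective on all of ℤ/43ℤ, hence bijective (finite equal-size domain and codomain). In particular T is bijective.
Since T is bijective, we find the preimage of 16. The inverse of x ↦ x^37 on (ℤ/43ℤ)^× is x ↦ x^25, because 37·25 = 925 = 22·42 + 1 ≡ 1 (mod 42) and x^{42} = 1 for x ≠ 0 (Fermat). So T⁻¹(16) = 16^25 mod 43.
Repeated squaring mod 43: 16^1 ≡ 16, 16^2 ≡ 16² = 256 ≡ 41, 16^4 ≡ 41² = 1681 ≡ 4, 16^8 ≡ 4² = 16, 16^16 ≡ 16² = 256 ≡ 41. Since 25 = 16 + 8 + 1, 16^25 ≡ 41·16·16: 41·16 = 656 ≡ 11, then 11·16 = 176 ≡ 4. So 16^25 ≡ 4 (mod 43).
Hence T⁻¹(16) = 4.

4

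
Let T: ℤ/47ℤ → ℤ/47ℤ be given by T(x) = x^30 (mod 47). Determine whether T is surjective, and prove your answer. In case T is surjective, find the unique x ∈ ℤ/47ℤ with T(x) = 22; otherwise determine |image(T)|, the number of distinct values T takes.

T(23): Repeated squaring mod 47: 23^1 ≡ 23, 23^2 ≡ 23² = 529 ≡ 12, 23^4 ≡ 12² = 144 ≡ 3, 23^8 ≡ 3² = 9, 23^16 ≡ 9² = 81 ≡ 34. Since 30 = 16 + 8 + 4 + 2, 23^30 ≡ 34·9·3·12: 34·9 = 306 ≡ 24, then 24·3 = 72 ≡ 25, then 25·12 = 300 ≡ 18. So 23^30 ≡ 18 (mod 47).
T(24): Repeated squaring mod 47: 24^1 ≡ 24, 24^2 ≡ 24² = 576 ≡ 12, 24^4 ≡ 12² = 144 ≡ 3, 24^8 ≡ 3² = 9, 24^16 ≡ 9² = 81 ≡ 34. Since 30 = 16 + 8 + 4 + 2, 24^30 ≡ 34·9·3·12: 34·9 = 306 ≡ 24, then 24·3 = 72 ≡ 25, then 25·12 = 300 ≡ 18. So 24^30 ≡ 18 (mod 47).
So T(23) = T(24) = 18 while 23 ≠ 24, therefore T is not injective.
A non-injective map from the 47-element set ℤ/47ℤ to itself takes at most 46 distinct values, so it cannot be surjective. Thus T is not surjective.
Since T is not surjective, we determine |image(T)|. Computing x^30 mod 47 for each x (by repeated squaring, reducing mod 47 at every step), the values T(0), T(1), …, T(46) are: 0, 1, 34, 25, 28, 36, 4, 9, 12, 14, 2, 16, 42, 8, 24, 7, 32, 3, 6, 17, 21, 37, 27, 18, 18, 27, 37, 21, 17, 6, 3, 32, 7, 24, 8, 42, 16, 2, 14, 12, 9, 4, 36, 28, 25, 34, 1.
The distinct values are {0, 1, 2, 3, 4, 6, 7, 8, 9, 12, 14, 16, 17, 18, 21, 24, 25, 27, 28, 32, 34, 36, 37, 42}; there are 24 of them.

24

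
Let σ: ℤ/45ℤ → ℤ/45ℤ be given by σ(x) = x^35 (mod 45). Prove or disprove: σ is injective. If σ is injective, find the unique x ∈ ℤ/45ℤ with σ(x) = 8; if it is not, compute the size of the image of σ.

35

σ(0) = 0^35 = 0.
σ(15): Repeated squaring mod 45: 15^1 ≡ 15, 15^2 ≡ 15² = 225 ≡ 0, 15^4 ≡ 0² = 0, 15^8 ≡ 0² = 0, 15^16 ≡ 0² = 0, 15^32 ≡ 0² = 0. Since 35 = 32 + 2 + 1, 15^35 ≡ 0·0·15: 0·0 = 0, then 0·15 = 0. So 15^35 ≡ 0 (mod 45).
So σ(0) = σ(15) = 0 while 0 ≠ 15, so σ is not injective.
Since σ is not injective, we determine |image(σ)|. Computing x^35 mod 45 for each x (by repeated squaring, reducing mod 45 at every step), the values σ(0), σ(1), …, σ(44) are: 0, 1, 23, 27, 34, 20, 36, 13, 17, 9, 10, 41, 18, 7, 29, 0, 31, 8, 27, 19, 5, 36, 43, 2, 9, 40, 26, 18, 37, 14, 0, 16, 38, 27, 4, 35, 36, 28, 32, 9, 25, 11, 18, 22, 44.
The distinct values are {0, 1, 2, 4, 5, 7, 8, 9, 10, 11, 13, 14, 16, 17, 18, 19, 20, 22, 23, 25, 26, 27, 28, 29, 31, 32, 34, 35, 36, 37, 38, 40, 41, 43, 44}; there are 35 of them.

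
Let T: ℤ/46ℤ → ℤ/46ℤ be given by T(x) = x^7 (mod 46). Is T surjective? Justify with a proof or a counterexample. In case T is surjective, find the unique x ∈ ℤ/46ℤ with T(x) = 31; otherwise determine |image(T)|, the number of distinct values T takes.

Computing x^7 mod 46 for each x (by repeated squaring, reducing mod 46 at every step), the values T(0), T(1), …, T(45) are: 0, 1, 36, 25, 8, 17, 26, 5, 12, 27, 14, 7, 16, 9, 42, 11, 18, 43, 6, 15, 44, 33, 22, 23, 24, 13, 2, 31, 40, 3, 28, 35, 4, 37, 30, 39, 32, 19, 34, 41, 20, 29, 38, 21, 10, 45.
Every element of ℤ/46ℤ appears exactly once in this list, so T is a bijection, and in particular surjective.
Since T is surjective, we read off the preimage of 31 from the same table: T(27) = 31, so T⁻¹(31) = 27.

27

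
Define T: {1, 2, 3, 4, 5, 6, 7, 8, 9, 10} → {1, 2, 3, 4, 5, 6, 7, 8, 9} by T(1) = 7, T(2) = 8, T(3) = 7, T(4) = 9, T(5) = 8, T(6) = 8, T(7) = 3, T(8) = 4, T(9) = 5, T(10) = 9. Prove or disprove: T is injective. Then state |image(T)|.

T(1) = 7 = T(3) with 1 ≠ 3, so T is not injective.
The image of T is {3, 4, 5, 7, 8, 9}, which has 6 elements.

6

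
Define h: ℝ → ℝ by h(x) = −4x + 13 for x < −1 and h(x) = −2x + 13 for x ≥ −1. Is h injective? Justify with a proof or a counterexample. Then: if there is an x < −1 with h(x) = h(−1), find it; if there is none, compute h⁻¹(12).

Both pieces are strictly decreasing (slopes −4 and −2), so each is injective on its own interval.
The left piece maps (−∞, −1) onto (17, ∞); the right piece maps [−1, ∞) onto (−∞, 15].
These images are disjoint, so no value is attained by both pieces. So h is injective.
Because the two images are disjoint, no x < −1 has h(x) = h(−1), so we compute h⁻¹(12): 12 lies in (−∞, 15], so solve −2x + 13 = 12: x = (12 − 13)/(−2) = 1/2.

1/2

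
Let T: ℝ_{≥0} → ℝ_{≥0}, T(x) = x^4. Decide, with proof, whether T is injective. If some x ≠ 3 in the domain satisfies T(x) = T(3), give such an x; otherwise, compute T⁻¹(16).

On ℝ_{≥0}, x ↦ x^4 is strictly increasing, so T(s) = T(t) forces s = t. So T is injective.
Since x ↦ x^4 is strictly increasing on ℝ_{≥0}, it is injective there, so no x ≠ 3 in the domain has T(x) = T(3). We therefore compute T⁻¹(16) = 16^{1/4} = 2 (indeed 2^4 = 16).

2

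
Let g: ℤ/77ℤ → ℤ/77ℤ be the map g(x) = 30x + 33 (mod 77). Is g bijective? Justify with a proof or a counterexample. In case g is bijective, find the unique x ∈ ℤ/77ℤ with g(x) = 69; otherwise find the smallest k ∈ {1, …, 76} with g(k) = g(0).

32

If g(x_1) = g(x_2), then 30x_1 ≡ 30x_2 (mod 77). Because gcd(30, 77) = 1, we may cancel 30 to get x_1 ≡ x_2 (mod 77).
We now compute 30⁻¹ mod 77 explicitly. Euclid's algorithm: 77 = 2·30 + 17, 30 = 1·17 + 13, 17 = 1·13 + 4, 13 = 3·4 + 1; back-substituting gives 1 = 18·30 − 7·77, so 30⁻¹ ≡ 18 (mod 77).
For any y ∈ ℤ/77ℤ, x = 18(y − 33) mod 77 satisfies g(x) = 30·18(y − 33) + 33 ≡ y (since 30·18 ≡ 1 mod 77). So every y has a preimage.
Thus g is bijective.
Since g is bijective, we compute g⁻¹(69): solve 30x + 33 ≡ 69 (mod 77), i.e. 30x ≡ 36 (mod 77).
Multiplying by 30⁻¹ = 18 gives x ≡ 18·36 = 648 = 8·77 + 32 ≡ 32 (mod 77).
Check: g(32) = 30·32 + 33 = 993 = 12·77 + 69 ≡ 69 (mod 77).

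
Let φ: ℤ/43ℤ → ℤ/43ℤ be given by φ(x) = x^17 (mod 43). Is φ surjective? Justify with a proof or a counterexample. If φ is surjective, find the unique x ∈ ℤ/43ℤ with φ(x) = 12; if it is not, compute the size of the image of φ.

34

Since 43 is prime, the nonzero elements of ℤ/43ℤ form a cyclic group of order 42.
As gcd(17, 42) = 1, raising to the 17th power is a bijection on this group: if a^17 ≡ b^17 then (ab^{−1})^17 = 1, and the only element of order dividing gcd(17, 42) = 1 is 1, so a = b.
With φ(0) = 0 this makes φ injective on all of ℤ/43ℤ, hence bijective (finite equal-size domain and codomain). In particular φ is surjective.
Since φ is surjective, we find the preimage of 12. The inverse of x ↦ x^17 on (ℤ/43ℤ)^× is x ↦ x^5, because 17·5 = 85 = 2·42 + 1 ≡ 1 (mod 42) and x^{42} = 1 for x ≠ 0 (Fermat). So φ⁻¹(12) = 12^5 mod 43.
Repeated squaring mod 43: 12^1 ≡ 12, 12^2 ≡ 12² = 144 ≡ 15, 12^4 ≡ 15² = 225 ≡ 10. Since 5 = 4 + 1, 12^5 ≡ 10·12: 10·12 = 120 ≡ 34. So 12^5 ≡ 34 (mod 43).
Hence φ⁻¹(12) = 34.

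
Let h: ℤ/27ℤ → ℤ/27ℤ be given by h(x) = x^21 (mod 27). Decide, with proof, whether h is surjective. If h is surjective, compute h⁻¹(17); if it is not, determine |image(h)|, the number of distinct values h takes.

h(0) = 0^21 = 0.
h(3): Repeated squaring mod 27: 3^1 ≡ 3, 3^2 ≡ 3² = 9, 3^4 ≡ 9² = 81 ≡ 0, 3^8 ≡ 0² = 0, 3^16 ≡ 0² = 0. Since 21 = 16 + 4 + 1, 3^21 ≡ 0·0·3: 0·0 = 0, then 0·3 = 0. So 3^21 ≡ 0 (mod 27).
So h(0) = h(3) = 0 while 0 ≠ 3, thus h is not injective.
A non-injective map from the 27-element set ℤ/27ℤ to itself takes at most 26 distinct values, so it cannot be surjective. Hence h is not surjective.
Since h is not surjective, we determine |image(h)|. Computing x^21 mod 27 for each x (by repeated squaring, reducing mod 27 at every step), the values h(0), h(1), …, h(26) are: 0, 1, 8, 0, 10, 17, 0, 19, 26, 0, 1, 8, 0, 10, 17, 0, 19, 26, 0, 1, 8, 0, 10, 17, 0, 19, 26.
The distinct values are {0, 1, 8, 10, 17, 19, 26}; there are 7 of them.

7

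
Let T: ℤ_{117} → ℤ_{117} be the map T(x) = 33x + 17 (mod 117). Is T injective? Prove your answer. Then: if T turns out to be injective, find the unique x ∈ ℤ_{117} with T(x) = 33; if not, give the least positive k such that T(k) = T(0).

We have gcd(33, 117) = 3 > 1. Taking s = 0 and t = 39: T(0) = 17 and T(39) = 33·39 + 17 = 1304 ≡ 17 (mod 117).
So T(0) = T(39) while 0 ≠ 39, hence T is not injective.
Since T is not injective, we find the least positive k with T(k) = T(0): this means 33k ≡ 0 (mod 117), i.e. 117 ∣ 33k. Since gcd(33, 117) = 3, dividing through by 3 this holds exactly when 39 ∣ 11k, and as gcd(11, 39) = 1, exactly when 39 ∣ k.
The smallest positive such k is 39.

39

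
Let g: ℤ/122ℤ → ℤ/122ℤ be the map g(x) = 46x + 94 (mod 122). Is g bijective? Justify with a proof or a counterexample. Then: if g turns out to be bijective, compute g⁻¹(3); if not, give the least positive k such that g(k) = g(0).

We have gcd(46, 122) = 2 > 1. Taking u = 0 and v = 61: g(0) = 94 and g(61) = 46·61 + 94 = 2900 ≡ 94 (mod 122).
So g(0) = g(61) while 0 ≠ 61, therefore g is not injective, hence not bijective.
Since g is not bijective, we find the least positive k with g(k) = g(0): this means 46k ≡ 0 (mod 122), i.e. 122 ∣ 46k. Since gcd(46, 122) = 2, dividing through by 2 this holds exactly when 61 ∣ 23k, and as gcd(23, 61) = 1, exactly when 61 ∣ k.
The smallest positive such k is 61.

61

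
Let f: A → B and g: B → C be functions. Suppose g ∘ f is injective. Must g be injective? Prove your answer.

No. Take A = {1}, B = {1, 2}, C = {1, 2}, f(a) = a for each a ∈ A, and g(b) = 1 if b ∈ {1, 2} else g(b) = b.
Then g ∘ f = f is injective (A ⊂ B and f is the inclusion), but g(1) = g(2) = 1 with 1 ≠ 2, so g is not injective.

not injective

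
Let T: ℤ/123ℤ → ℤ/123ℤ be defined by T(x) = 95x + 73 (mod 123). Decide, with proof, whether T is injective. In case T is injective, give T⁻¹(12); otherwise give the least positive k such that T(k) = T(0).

112

If T(x_1) = T(x_2), then 95x_1 ≡ 95x_2 (mod 123). Because gcd(95, 123) = 1, we may cancel 95 to get x_1 ≡ x_2 (mod 123).
Hence T is injective.
We now compute 95⁻¹ mod 123 explicitly. Euclid's algorithm: 123 = 1·95 + 28, 95 = 3·28 + 11, 28 = 2·11 + 6, 11 = 1·6 + 5, 6 = 1·5 + 1; back-substituting gives 1 = 101·95 − 78·123, so 95⁻¹ ≡ 101 (mod 123).
Since T is injective, we find T⁻¹(12): we need 95x ≡ 12 − 73 ≡ 62 (mod 123). Using 95⁻¹ = 101: x ≡ 101·62 = 6262 = 50·123 + 112, so x = 112.
Check: T(112) = 95·112 + 73 = 10713 = 87·123 + 12 ≡ 12 (mod 123).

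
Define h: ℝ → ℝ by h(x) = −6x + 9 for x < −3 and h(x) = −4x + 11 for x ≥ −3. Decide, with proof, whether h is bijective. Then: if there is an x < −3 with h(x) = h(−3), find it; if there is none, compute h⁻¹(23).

-3

Both pieces are strictly decreasing (slopes −6 and −4), so each is injective on its own interval.
The left piece maps (−∞, −3) onto (27, ∞); the right piece maps [−3, ∞) onto (−∞, 23].
The images leave a gap (27 has no preimage), so h is not surjective, hence not bijective.
Because the two images are disjoint, no x < −3 has h(x) = h(−3), so we compute h⁻¹(23): 23 lies in (−∞, 23], so solve −4x + 11 = 23: x = (23 − 11)/(−4) = −3.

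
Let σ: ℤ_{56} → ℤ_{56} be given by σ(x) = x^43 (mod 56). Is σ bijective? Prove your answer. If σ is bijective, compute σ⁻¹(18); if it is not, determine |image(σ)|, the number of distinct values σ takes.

35

σ(0) = 0^43 = 0.
σ(14): Repeated squaring mod 56: 14^1 ≡ 14, 14^2 ≡ 14² = 196 ≡ 28, 14^4 ≡ 28² = 784 ≡ 0, 14^8 ≡ 0² = 0, 14^16 ≡ 0² = 0, 14^32 ≡ 0² = 0. Since 43 = 32 + 8 + 2 + 1, 14^43 ≡ 0·0·28·14: 0·0 = 0, then 0·28 = 0, then 0·14 = 0. So 14^43 ≡ 0 (mod 56).
So σ(0) = σ(14) = 0 while 0 ≠ 14, thus σ is not injective, hence not bijective.
Since σ is not bijective, we determine |image(σ)|. Computing x^43 mod 56 for each x (by repeated squaring, reducing mod 56 at every step), the values σ(0), σ(1), …, σ(55) are: 0, 1, 16, 3, 32, 5, 48, 7, 8, 9, 24, 11, 40, 13, 0, 15, 16, 17, 32, 19, 48, 21, 8, 23, 24, 25, 40, 27, 0, 29, 16, 31, 32, 33, 48, 35, 8, 37, 24, 39, 40, 41, 0, 43, 16, 45, 32, 47, 48, 49, 8, 51, 24, 53, 40, 55.
The distinct values are {0, 1, 3, 5, 7, 8, 9, 11, 13, 15, 16, 17, 19, 21, 23, 24, 25, 27, 29, 31, 32, 33, 35, 37, 39, 40, 41, 43, 45, 47, 48, 49, 51, 53, 55}; there are 35 of them.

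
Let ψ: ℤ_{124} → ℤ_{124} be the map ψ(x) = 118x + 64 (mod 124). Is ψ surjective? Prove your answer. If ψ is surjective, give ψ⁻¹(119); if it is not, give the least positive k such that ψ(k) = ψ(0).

Since gcd(118, 124) = 2, we have 118x ≡ 0 (mod 2) for all x, so ψ(x) ≡ 0 (mod 2).
But 1 ≢ 0 (mod 2), so 1 ∈ ℤ_{124} has no preimage. Therefore ψ is not surjective.
Since ψ is not surjective, we find the least positive k with ψ(k) = ψ(0): this means 118k ≡ 0 (mod 124), i.e. 124 ∣ 118k. Since gcd(118, 124) = 2, dividing through by 2 this holds exactly when 62 ∣ 59k, and as gcd(59, 62) = 1, exactly when 62 ∣ k.
The smallest positive such k is 62.

62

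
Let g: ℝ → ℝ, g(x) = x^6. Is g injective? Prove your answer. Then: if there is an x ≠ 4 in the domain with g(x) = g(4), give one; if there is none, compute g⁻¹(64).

g(4) = 4096 = (−4)^6 = g(−4) (since 6 is even), with 4 ≠ −4. So g is not injective.
For the follow-up, such an x exists: taking x = −4 ∈ ℝ gives g(−4) = 4096 = g(4) with −4 ≠ 4.

-4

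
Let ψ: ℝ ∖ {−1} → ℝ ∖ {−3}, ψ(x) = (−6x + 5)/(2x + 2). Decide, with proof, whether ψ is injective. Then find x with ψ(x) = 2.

1/10

Suppose ψ(u) = ψ(v). Cross-multiplying: (−6u + 5)(2v + 2) = (−6v + 5)(2u + 2).
Expanding both sides and cancelling the symmetric terms leaves −22·(u − v) = 0. Since −22 ≠ 0, u = v. Therefore ψ is injective.
Solving ψ(x) = 2: cross-multiplying gives −6x + 5 = 2(2x + 2), which rearranges to −10x = −1, so x = 1/10.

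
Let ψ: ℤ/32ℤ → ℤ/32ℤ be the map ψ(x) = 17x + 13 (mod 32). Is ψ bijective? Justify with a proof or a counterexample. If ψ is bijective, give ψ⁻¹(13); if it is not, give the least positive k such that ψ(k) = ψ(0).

Suppose ψ(a) = ψ(b) in ℤ/32ℤ. Then 17a + 13 ≡ 17b + 13 (mod 32), hence 17(a − b) ≡ 0 (mod 32).
Since gcd(17, 32) = 1, 17 is invertible modulo 32, thus a − b ≡ 0 (mod 32), i.e. a = b.
We now compute 17⁻¹ mod 32 explicitly. Euclid's algorithm: 32 = 1·17 + 15, 17 = 1·15 + 2, 15 = 7·2 + 1; back-substituting gives 1 = 17·17 − 9·32, so 17⁻¹ ≡ 17 (mod 32).
For any y ∈ ℤ/32ℤ, x = 17(y − 13) mod 32 satisfies ψ(x) = 17·17(y − 13) + 13 ≡ y (since 17·17 ≡ 1 mod 32). So every y has a preimage.
Therefore ψ is bijective.
Since ψ is bijective, we find ψ⁻¹(13): we need 17x ≡ 13 − 13 ≡ 0 (mod 32). Using 17⁻¹ = 17: x ≡ 17·0 = 0, so x = 0.
Check: ψ(0) = 17·0 + 13 = 13 ≡ 13 (mod 32).

0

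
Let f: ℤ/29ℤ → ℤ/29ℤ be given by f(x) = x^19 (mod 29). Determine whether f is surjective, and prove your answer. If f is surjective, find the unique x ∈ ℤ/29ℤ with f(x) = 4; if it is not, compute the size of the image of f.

6

Since 29 is prime, the nonzero elements of ℤ/29ℤ form a cyclic group of order 28.
As gcd(19, 28) = 1, raising to the 19th power is a bijection on this group: if s^19 ≡ t^19 then (st^{−1})^19 = 1, and the only element of order dividing gcd(19, 28) = 1 is 1, so s = t.
With f(0) = 0 this makes f injective on all of ℤ/29ℤ, hence bijective (finite equal-size domain and codomain). In particular f is surjective.
Since f is surjective, we find the preimage of 4. The inverse of x ↦ x^19 on (ℤ/29ℤ)^× is x ↦ x^3, because 19·3 = 57 = 2·28 + 1 ≡ 1 (mod 28) and x^{28} = 1 for x ≠ 0 (Fermat). So f⁻¹(4) = 4^3 mod 29.
Repeated squaring mod 29: 4^1 ≡ 4, 4^2 ≡ 4² = 16. Since 3 = 2 + 1, 4^3 ≡ 16·4: 16·4 = 64 ≡ 6. So 4^3 ≡ 6 (mod 29).
Hence f⁻¹(4) = 6.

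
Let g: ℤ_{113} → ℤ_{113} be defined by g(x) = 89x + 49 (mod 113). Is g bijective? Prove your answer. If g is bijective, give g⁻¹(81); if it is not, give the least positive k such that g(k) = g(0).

Recall: injectivity means: for all s, t in the domain, g(s) = g(t) implies s = t.
Suppose g(s) = g(t) in ℤ_{113}. Then 89s + 49 ≡ 89t + 49 (mod 113), so 89(s − t) ≡ 0 (mod 113).
Since gcd(89, 113) = 1, 89 is invertible modulo 113, hence s − t ≡ 0 (mod 113), i.e. s = t.
We now compute 89⁻¹ mod 113 explicitly. Euclid's algorithm: 113 = 1·89 + 24, 89 = 3·24 + 17, 24 = 1·17 + 7, 17 = 2·7 + 3, 7 = 2·3 + 1; back-substituting gives 1 = 80·89 − 63·113, so 89⁻¹ ≡ 80 (mod 113).
Then y ↦ 80(y − 49) is a two-sided inverse to g, so every y ∈ ℤ_{113} has a preimage.
So g is bijective.
Since g is bijective, we compute g⁻¹(81): solve 89x + 49 ≡ 81 (mod 113), i.e. 89x ≡ 32 (mod 113).
Multiplying by 89⁻¹ = 80 gives x ≡ 80·32 = 2560 = 22·113 + 74 ≡ 74 (mod 113).
Check: g(74) = 89·74 + 49 = 6635 = 58·113 + 81 ≡ 81 (mod 113).

74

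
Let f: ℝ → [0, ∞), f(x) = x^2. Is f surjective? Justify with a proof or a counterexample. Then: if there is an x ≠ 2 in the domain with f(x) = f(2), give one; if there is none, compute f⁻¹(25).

-2

For any y ∈ [0, ∞), x = y^{1/2} ∈ ℝ satisfies x^2 = y, so f is surjective.
For the follow-up, such an x exists: taking x = −2 ∈ ℝ gives f(−2) = 4 = f(2) with −2 ≠ 2.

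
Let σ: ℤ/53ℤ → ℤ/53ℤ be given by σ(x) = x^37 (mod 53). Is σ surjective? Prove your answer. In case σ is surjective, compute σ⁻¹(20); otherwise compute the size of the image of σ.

Since 53 is prime, the nonzero elements of ℤ/53ℤ form a cyclic group of order 52.
As gcd(37, 52) = 1, raising to the 37th power is a bijection on this group: if u^37 ≡ v^37 then (uv^{−1})^37 = 1, and the only element of order dividing gcd(37, 52) = 1 is 1, so u = v.
With σ(0) = 0 this makes σ injective on all of ℤ/53ℤ, hence bijective (finite equal-size domain and codomain). In particular σ is surjective.
Since σ is surjective, we find the preimage of 20. The inverse of x ↦ x^37 on (ℤ/53ℤ)^× is x ↦ x^45, because 37·45 = 1665 = 32·52 + 1 ≡ 1 (mod 52) and x^{52} = 1 for x ≠ 0 (Fermat). So σ⁻¹(20) = 20^45 mod 53.
Repeated squaring mod 53: 20^1 ≡ 20, 20^2 ≡ 20² = 400 ≡ 29, 20^4 ≡ 29² = 841 ≡ 46, 20^8 ≡ 46² = 2116 ≡ 49, 20^16 ≡ 49² = 2401 ≡ 16, 20^32 ≡ 16² = 256 ≡ 44. Since 45 = 32 + 8 + 4 + 1, 20^45 ≡ 44·49·46·20: 44·49 = 2156 ≡ 36, then 36·46 = 1656 ≡ 13, then 13·20 = 260 ≡ 48. So 20^45 ≡ 48 (mod 53).
Hence σ⁻¹(20) = 48.

48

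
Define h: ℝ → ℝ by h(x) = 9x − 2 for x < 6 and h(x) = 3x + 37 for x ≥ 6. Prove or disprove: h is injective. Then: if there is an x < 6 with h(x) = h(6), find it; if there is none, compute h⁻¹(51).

53/9

Both pieces are strictly increasing (slopes 9 and 3), so each is injective on its own interval.
The left piece maps (−∞, 6) onto (−∞, 52); the right piece maps [6, ∞) onto [55, ∞).
These images are disjoint, so no value is attained by both pieces. Thus h is injective.
Because the two images are disjoint, no x < 6 has h(x) = h(6), so we compute h⁻¹(51): 51 lies in (−∞, 52), so solve 9x − 2 = 51: x = (51 + 2)/9 = 53/9.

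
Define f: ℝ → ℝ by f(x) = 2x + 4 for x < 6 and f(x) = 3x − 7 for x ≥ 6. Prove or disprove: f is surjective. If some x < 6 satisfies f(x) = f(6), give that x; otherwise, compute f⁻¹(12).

Both pieces are strictly increasing (slopes 2 and 3), so each is injective on its own interval.
The left piece maps (−∞, 6) onto (−∞, 16); the right piece maps [6, ∞) onto [11, ∞).
The union (−∞, 16) ∪ [11, ∞) covers ℝ, so f is surjective.
For the follow-up: the images overlap, so an x < 6 with f(x) = f(6) exists. f(6) = 11; solving 2x + 4 = 11 for x < 6 gives x = (11 − 4)/2 = 7/2.

7/2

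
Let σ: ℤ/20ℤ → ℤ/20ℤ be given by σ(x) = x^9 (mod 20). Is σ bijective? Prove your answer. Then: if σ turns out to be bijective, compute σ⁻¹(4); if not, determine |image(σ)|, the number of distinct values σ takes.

15

σ(0) = 0^9 = 0.
σ(10): Repeated squaring mod 20: 10^1 ≡ 10, 10^2 ≡ 10² = 100 ≡ 0, 10^4 ≡ 0² = 0, 10^8 ≡ 0² = 0. Since 9 = 8 + 1, 10^9 ≡ 0·10: 0·10 = 0. So 10^9 ≡ 0 (mod 20).
So σ(0) = σ(10) = 0 while 0 ≠ 10, so σ is not injective, hence not bijective.
Since σ is not bijective, we determine |image(σ)|. Computing x^9 mod 20 for each x (by repeated squaring, reducing mod 20 at every step), the values σ(0), σ(1), …, σ(19) are: 0, 1, 12, 3, 4, 5, 16, 7, 8, 9, 0, 11, 12, 13, 4, 15, 16, 17, 8, 19.
The distinct values are {0, 1, 3, 4, 5, 7, 8, 9, 11, 12, 13, 15, 16, 17, 19}; there are 15 of them.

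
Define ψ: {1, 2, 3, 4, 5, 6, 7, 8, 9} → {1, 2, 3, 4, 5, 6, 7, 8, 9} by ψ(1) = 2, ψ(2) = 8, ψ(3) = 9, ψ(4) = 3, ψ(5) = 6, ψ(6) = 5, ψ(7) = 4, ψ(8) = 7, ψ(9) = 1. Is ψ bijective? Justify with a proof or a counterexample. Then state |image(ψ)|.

9

The values 2, 8, 9, 3, 6, 5, 4, 7, 1 are a permutation of {1, 2, 3, 4, 5, 6, 7, 8, 9}: each element appears exactly once.
So ψ is injective and surjective, hence bijective.
The image of ψ is {1, 2, 3, 4, 5, 6, 7, 8, 9}, which has 9 elements.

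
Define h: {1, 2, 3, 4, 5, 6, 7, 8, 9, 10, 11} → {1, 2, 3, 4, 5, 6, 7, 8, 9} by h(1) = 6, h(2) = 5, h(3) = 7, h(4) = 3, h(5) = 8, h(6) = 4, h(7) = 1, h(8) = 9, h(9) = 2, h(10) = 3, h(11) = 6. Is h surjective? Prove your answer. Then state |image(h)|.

Every element of the codomain has a preimage: 1 = h(7), 2 = h(9), 3 = h(4), 4 = h(6), 5 = h(2), 6 = h(1), 7 = h(3), 8 = h(5), 9 = h(8).
Therefore h is surjective.
The image of h is {1, 2, 3, 4, 5, 6, 7, 8, 9}, which has 9 elements.

9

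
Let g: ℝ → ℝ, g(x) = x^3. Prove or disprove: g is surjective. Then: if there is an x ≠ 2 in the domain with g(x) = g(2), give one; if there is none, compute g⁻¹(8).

2

For any y ∈ ℝ, x = y^{1/3} ∈ ℝ gives g(x) = y, so g is surjective.
Since x ↦ x^3 is strictly increasing on ℝ, it is injective there, so no x ≠ 2 in the domain has g(x) = g(2). We therefore compute g⁻¹(8) = 8^{1/3} = 2 (indeed 2^3 = 8).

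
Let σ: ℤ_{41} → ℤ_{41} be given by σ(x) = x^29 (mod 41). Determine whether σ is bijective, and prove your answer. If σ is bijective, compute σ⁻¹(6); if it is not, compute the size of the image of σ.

Since 41 is prime, the nonzero elements of ℤ_{41} form a cyclic group of order 40.
As gcd(29, 40) = 1, raising to the 29th power is a bijection on this group: if u^29 ≡ v^29 then (uv^{−1})^29 = 1, and the only element of order dividing gcd(29, 40) = 1 is 1, so u = v.
With σ(0) = 0 this makes σ injective on all of ℤ_{41}, hence bijective (finite equal-size domain and codomain). In particular σ is bijective.
Since σ is bijective, we find the preimage of 6. The inverse of x ↦ x^29 on (ℤ_{41})^× is x ↦ x^29, because 29·29 = 841 = 21·40 + 1 ≡ 1 (mod 40) and x^{40} = 1 for x ≠ 0 (Fermat). So σ⁻¹(6) = 6^29 mod 41.
Repeated squaring mod 41: 6^1 ≡ 6, 6^2 ≡ 6² = 36, 6^4 ≡ 36² = 1296 ≡ 25, 6^8 ≡ 25² = 625 ≡ 10, 6^16 ≡ 10² = 100 ≡ 18. Since 29 = 16 + 8 + 4 + 1, 6^29 ≡ 18·10·25·6: 18·10 = 180 ≡ 16, then 16·25 = 400 ≡ 31, then 31·6 = 186 ≡ 22. So 6^29 ≡ 22 (mod 41).
Hence σ⁻¹(6) = 22.

22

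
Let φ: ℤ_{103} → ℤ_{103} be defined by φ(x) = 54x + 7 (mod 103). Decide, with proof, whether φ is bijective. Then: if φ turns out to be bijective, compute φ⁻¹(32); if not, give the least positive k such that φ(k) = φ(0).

By definition, φ is injective when φ(a) = φ(b) forces a = b.
If φ(a) = φ(b), then 54a ≡ 54b (mod 103). Because gcd(54, 103) = 1, we may cancel 54 to get a ≡ b (mod 103).
We now compute 54⁻¹ mod 103 explicitly. Euclid's algorithm: 103 = 1·54 + 49, 54 = 1·49 + 5, 49 = 9·5 + 4, 5 = 1·4 + 1; back-substituting gives 1 = 21·54 − 11·103, so 54⁻¹ ≡ 21 (mod 103).
For any y ∈ ℤ_{103}, x = 21(y − 7) mod 103 satisfies φ(x) = 54·21(y − 7) + 7 ≡ y (since 54·21 ≡ 1 mod 103). So every y has a preimage.
Hence φ is bijective.
Since φ is bijective, we find φ⁻¹(32): we need 54x ≡ 32 − 7 ≡ 25 (mod 103). Using 54⁻¹ = 21: x ≡ 21·25 = 525 = 5·103 + 10, so x = 10.
Check: φ(10) = 54·10 + 7 = 547 = 5·103 + 32 ≡ 32 (mod 103).

10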